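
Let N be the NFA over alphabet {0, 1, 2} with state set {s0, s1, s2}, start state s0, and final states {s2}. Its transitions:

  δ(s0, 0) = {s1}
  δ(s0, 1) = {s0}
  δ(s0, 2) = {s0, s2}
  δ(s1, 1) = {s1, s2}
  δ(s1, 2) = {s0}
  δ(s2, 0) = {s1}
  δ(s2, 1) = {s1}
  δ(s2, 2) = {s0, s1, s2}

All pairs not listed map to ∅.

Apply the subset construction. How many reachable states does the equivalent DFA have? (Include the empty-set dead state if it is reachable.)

7

Start state of the DFA: {s0}.
{s0} --0--> {s1}  [new]
{s0} --1--> {s0}  [seen]
{s0} --2--> {s0, s2}  [new]
{s1} --0--> ∅  [new]
{s1} --1--> {s1, s2}  [new]
{s1} --2--> {s0}  [seen]
{s0, s2} --0--> {s1}  [seen]
{s0, s2} --1--> {s0, s1}  [new]
{s0, s2} --2--> {s0, s1, s2}  [new]
∅ --0--> ∅  [seen]
∅ --1--> ∅  [seen]
∅ --2--> ∅  [seen]
{s1, s2} --0--> {s1}  [seen]
{s1, s2} --1--> {s1, s2}  [seen]
{s1, s2} --2--> {s0, s1, s2}  [seen]
{s0, s1} --0--> {s1}  [seen]
{s0, s1} --1--> {s0, s1, s2}  [seen]
{s0, s1} --2--> {s0, s2}  [seen]
{s0, s1, s2} --0--> {s1}  [seen]
{s0, s1, s2} --1--> {s0, s1, s2}  [seen]
{s0, s1, s2} --2--> {s0, s1, s2}  [seen]
Reachable DFA states: {s0}, {s1}, {s0, s2}, ∅, {s1, s2}, {s0, s1}, {s0, s1, s2}.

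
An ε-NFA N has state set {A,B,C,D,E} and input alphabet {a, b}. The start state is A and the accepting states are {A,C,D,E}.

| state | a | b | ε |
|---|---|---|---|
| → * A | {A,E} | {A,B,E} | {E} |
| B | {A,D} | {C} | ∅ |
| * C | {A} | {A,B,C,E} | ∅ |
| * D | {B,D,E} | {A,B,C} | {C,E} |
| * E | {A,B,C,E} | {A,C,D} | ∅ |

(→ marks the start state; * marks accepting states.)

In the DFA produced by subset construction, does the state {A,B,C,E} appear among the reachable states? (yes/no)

Start state of the DFA: {A,E} (ε-closure of the NFA start).
{A,E} --a--> {A,B,C,E}  [new]
{A,E} --b--> {A,B,C,D,E}  [new]
{A,B,C,E} --a--> {A,B,C,D,E}  [seen]
{A,B,C,E} --b--> {A,B,C,D,E}  [seen]
{A,B,C,D,E} --a--> {A,B,C,D,E}  [seen]
{A,B,C,D,E} --b--> {A,B,C,D,E}  [seen]
Reachable DFA states: {A,E}, {A,B,C,E}, {A,B,C,D,E}.
{A,B,C,E} is among them.

yes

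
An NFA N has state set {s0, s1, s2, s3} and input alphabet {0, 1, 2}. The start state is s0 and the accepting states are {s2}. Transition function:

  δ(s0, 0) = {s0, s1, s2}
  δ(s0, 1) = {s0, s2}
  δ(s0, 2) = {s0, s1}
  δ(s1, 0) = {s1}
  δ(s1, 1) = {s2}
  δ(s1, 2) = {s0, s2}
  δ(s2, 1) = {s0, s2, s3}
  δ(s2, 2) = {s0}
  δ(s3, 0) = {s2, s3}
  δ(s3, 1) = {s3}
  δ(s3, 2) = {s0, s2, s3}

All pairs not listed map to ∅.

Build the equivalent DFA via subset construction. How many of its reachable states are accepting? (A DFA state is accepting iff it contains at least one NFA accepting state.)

Start state of the DFA: {s0}.
{s0} --0--> {s0, s1, s2}  [new]
{s0} --1--> {s0, s2}  [new]
{s0} --2--> {s0, s1}  [new]
{s0, s1, s2} --0--> {s0, s1, s2}  [seen]
{s0, s1, s2} --1--> {s0, s2, s3}  [new]
{s0, s1, s2} --2--> {s0, s1, s2}  [seen]
{s0, s2} --0--> {s0, s1, s2}  [seen]
{s0, s2} --1--> {s0, s2, s3}  [seen]
{s0, s2} --2--> {s0, s1}  [seen]
{s0, s1} --0--> {s0, s1, s2}  [seen]
{s0, s1} --1--> {s0, s2}  [seen]
{s0, s1} --2--> {s0, s1, s2}  [seen]
{s0, s2, s3} --0--> {s0, s1, s2, s3}  [new]
{s0, s2, s3} --1--> {s0, s2, s3}  [seen]
{s0, s2, s3} --2--> {s0, s1, s2, s3}  [seen]
{s0, s1, s2, s3} --0--> {s0, s1, s2, s3}  [seen]
{s0, s1, s2, s3} --1--> {s0, s2, s3}  [seen]
{s0, s1, s2, s3} --2--> {s0, s1, s2, s3}  [seen]
Reachable DFA states: {s0}, {s0, s1, s2}, {s0, s2}, {s0, s1}, {s0, s2, s3}, {s0, s1, s2, s3}.
Accepting DFA states (contain an NFA accepting state): {s0, s1, s2}, {s0, s2}, {s0, s2, s3}, {s0, s1, s2, s3}.

4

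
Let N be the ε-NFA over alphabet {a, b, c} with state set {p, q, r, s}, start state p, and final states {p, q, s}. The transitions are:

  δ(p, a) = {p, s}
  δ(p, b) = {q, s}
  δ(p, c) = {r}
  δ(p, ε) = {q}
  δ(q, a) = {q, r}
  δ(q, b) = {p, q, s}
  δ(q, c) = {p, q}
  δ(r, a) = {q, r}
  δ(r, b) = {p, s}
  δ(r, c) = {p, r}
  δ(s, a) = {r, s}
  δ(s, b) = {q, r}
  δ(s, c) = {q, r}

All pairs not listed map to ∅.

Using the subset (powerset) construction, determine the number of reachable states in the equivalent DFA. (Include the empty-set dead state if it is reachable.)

Start state of the DFA: {p, q} (ε-closure of the NFA start).
{p, q} --a--> {p, q, r, s}  [new]
{p, q} --b--> {p, q, s}  [new]
{p, q} --c--> {p, q, r}  [new]
{p, q, r, s} --a--> {p, q, r, s}  [seen]
{p, q, r, s} --b--> {p, q, r, s}  [seen]
{p, q, r, s} --c--> {p, q, r}  [seen]
{p, q, s} --a--> {p, q, r, s}  [seen]
{p, q, s} --b--> {p, q, r, s}  [seen]
{p, q, s} --c--> {p, q, r}  [seen]
{p, q, r} --a--> {p, q, r, s}  [seen]
{p, q, r} --b--> {p, q, s}  [seen]
{p, q, r} --c--> {p, q, r}  [seen]
Reachable DFA states: {p, q}, {p, q, r, s}, {p, q, s}, {p, q, r}.

4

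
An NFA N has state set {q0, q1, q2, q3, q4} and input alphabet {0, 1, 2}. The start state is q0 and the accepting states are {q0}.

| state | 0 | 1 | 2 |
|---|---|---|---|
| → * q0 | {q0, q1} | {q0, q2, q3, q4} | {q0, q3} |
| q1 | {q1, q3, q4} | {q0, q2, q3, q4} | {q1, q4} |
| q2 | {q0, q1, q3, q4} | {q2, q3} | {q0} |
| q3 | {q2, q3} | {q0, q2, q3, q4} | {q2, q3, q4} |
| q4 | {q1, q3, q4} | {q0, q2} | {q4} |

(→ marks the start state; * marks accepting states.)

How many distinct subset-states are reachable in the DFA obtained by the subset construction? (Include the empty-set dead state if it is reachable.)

7

Start state of the DFA: {q0}.
{q0} --0--> {q0, q1}  [new]
{q0} --1--> {q0, q2, q3, q4}  [new]
{q0} --2--> {q0, q3}  [new]
{q0, q1} --0--> {q0, q1, q3, q4}  [new]
{q0, q1} --1--> {q0, q2, q3, q4}  [seen]
{q0, q1} --2--> {q0, q1, q3, q4}  [seen]
{q0, q2, q3, q4} --0--> {q0, q1, q2, q3, q4}  [new]
{q0, q2, q3, q4} --1--> {q0, q2, q3, q4}  [seen]
{q0, q2, q3, q4} --2--> {q0, q2, q3, q4}  [seen]
{q0, q3} --0--> {q0, q1, q2, q3}  [new]
{q0, q3} --1--> {q0, q2, q3, q4}  [seen]
{q0, q3} --2--> {q0, q2, q3, q4}  [seen]
{q0, q1, q3, q4} --0--> {q0, q1, q2, q3, q4}  [seen]
{q0, q1, q3, q4} --1--> {q0, q2, q3, q4}  [seen]
{q0, q1, q3, q4} --2--> {q0, q1, q2, q3, q4}  [seen]
{q0, q1, q2, q3, q4} --0--> {q0, q1, q2, q3, q4}  [seen]
{q0, q1, q2, q3, q4} --1--> {q0, q2, q3, q4}  [seen]
{q0, q1, q2, q3, q4} --2--> {q0, q1, q2, q3, q4}  [seen]
{q0, q1, q2, q3} --0--> {q0, q1, q2, q3, q4}  [seen]
{q0, q1, q2, q3} --1--> {q0, q2, q3, q4}  [seen]
{q0, q1, q2, q3} --2--> {q0, q1, q2, q3, q4}  [seen]
Reachable DFA states: {q0}, {q0, q1}, {q0, q2, q3, q4}, {q0, q3}, {q0, q1, q3, q4}, {q0, q1, q2, q3, q4}, {q0, q1, q2, q3}.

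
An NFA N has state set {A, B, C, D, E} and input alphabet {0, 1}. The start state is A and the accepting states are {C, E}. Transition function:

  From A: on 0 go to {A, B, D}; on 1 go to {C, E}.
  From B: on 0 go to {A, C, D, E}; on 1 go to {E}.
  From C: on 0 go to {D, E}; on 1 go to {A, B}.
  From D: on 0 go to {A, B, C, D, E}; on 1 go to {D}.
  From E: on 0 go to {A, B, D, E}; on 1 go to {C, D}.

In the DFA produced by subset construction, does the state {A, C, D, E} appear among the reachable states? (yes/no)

Start state of the DFA: {A}.
{A} --0--> {A, B, D}  [new]
{A} --1--> {C, E}  [new]
{A, B, D} --0--> {A, B, C, D, E}  [new]
{A, B, D} --1--> {C, D, E}  [new]
{C, E} --0--> {A, B, D, E}  [new]
{C, E} --1--> {A, B, C, D}  [new]
{A, B, C, D, E} --0--> {A, B, C, D, E}  [seen]
{A, B, C, D, E} --1--> {A, B, C, D, E}  [seen]
{C, D, E} --0--> {A, B, C, D, E}  [seen]
{C, D, E} --1--> {A, B, C, D}  [seen]
{A, B, D, E} --0--> {A, B, C, D, E}  [seen]
{A, B, D, E} --1--> {C, D, E}  [seen]
{A, B, C, D} --0--> {A, B, C, D, E}  [seen]
{A, B, C, D} --1--> {A, B, C, D, E}  [seen]
Reachable DFA states: {A}, {A, B, D}, {C, E}, {A, B, C, D, E}, {C, D, E}, {A, B, D, E}, {A, B, C, D}.
{A, C, D, E} is not among them.

no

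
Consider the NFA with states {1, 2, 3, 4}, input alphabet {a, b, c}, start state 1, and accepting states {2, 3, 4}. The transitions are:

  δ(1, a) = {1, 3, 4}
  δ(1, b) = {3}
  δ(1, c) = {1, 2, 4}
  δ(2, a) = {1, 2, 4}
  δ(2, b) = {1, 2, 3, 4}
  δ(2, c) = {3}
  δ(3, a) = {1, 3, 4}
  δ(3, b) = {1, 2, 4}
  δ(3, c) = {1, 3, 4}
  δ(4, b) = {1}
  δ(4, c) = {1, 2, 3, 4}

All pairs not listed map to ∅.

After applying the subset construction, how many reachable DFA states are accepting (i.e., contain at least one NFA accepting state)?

4

Start state of the DFA: {1}.
{1} --a--> {1, 3, 4}  [new]
{1} --b--> {3}  [new]
{1} --c--> {1, 2, 4}  [new]
{1, 3, 4} --a--> {1, 3, 4}  [seen]
{1, 3, 4} --b--> {1, 2, 3, 4}  [new]
{1, 3, 4} --c--> {1, 2, 3, 4}  [seen]
{3} --a--> {1, 3, 4}  [seen]
{3} --b--> {1, 2, 4}  [seen]
{3} --c--> {1, 3, 4}  [seen]
{1, 2, 4} --a--> {1, 2, 3, 4}  [seen]
{1, 2, 4} --b--> {1, 2, 3, 4}  [seen]
{1, 2, 4} --c--> {1, 2, 3, 4}  [seen]
{1, 2, 3, 4} --a--> {1, 2, 3, 4}  [seen]
{1, 2, 3, 4} --b--> {1, 2, 3, 4}  [seen]
{1, 2, 3, 4} --c--> {1, 2, 3, 4}  [seen]
Reachable DFA states: {1}, {1, 3, 4}, {3}, {1, 2, 4}, {1, 2, 3, 4}.
Accepting DFA states (contain an NFA accepting state): {1, 3, 4}, {3}, {1, 2, 4}, {1, 2, 3, 4}.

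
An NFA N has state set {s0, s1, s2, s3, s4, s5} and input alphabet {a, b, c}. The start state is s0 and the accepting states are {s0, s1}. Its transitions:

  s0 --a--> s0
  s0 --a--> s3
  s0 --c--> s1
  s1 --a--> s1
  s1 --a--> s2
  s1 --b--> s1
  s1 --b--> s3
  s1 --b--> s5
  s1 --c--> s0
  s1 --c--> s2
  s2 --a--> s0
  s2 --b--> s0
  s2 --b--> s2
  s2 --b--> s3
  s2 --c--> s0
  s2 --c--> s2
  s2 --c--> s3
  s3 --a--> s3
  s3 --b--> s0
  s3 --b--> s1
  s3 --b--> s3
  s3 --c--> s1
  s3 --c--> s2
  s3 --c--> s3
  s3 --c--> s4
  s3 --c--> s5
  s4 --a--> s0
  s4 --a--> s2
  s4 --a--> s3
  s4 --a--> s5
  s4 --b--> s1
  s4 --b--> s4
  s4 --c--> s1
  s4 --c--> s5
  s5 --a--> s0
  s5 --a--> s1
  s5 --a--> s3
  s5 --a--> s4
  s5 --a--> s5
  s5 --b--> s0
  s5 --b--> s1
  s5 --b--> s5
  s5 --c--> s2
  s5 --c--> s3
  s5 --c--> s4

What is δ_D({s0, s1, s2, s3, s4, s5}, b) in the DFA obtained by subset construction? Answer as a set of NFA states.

δ(s0,b) = ∅; δ(s1,b) = {s1, s3, s5}; δ(s2,b) = {s0, s2, s3}; δ(s3,b) = {s0, s1, s3}; δ(s4,b) = {s1, s4}; δ(s5,b) = {s0, s1, s5}.
Union: {s0, s1, s2, s3, s4, s5}.

{s0, s1, s2, s3, s4, s5}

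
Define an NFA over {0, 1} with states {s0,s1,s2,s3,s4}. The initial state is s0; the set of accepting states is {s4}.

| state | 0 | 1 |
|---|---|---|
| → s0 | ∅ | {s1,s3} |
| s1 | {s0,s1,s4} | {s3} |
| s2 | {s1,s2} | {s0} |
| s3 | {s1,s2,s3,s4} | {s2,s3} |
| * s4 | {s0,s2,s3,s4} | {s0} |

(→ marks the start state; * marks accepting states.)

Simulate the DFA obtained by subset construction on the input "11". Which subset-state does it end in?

{s2,s3}

Start: {s0}.
δ(s0,1) = {s1,s3}.
Union: {s1,s3}.
After 1: {s1,s3}.
δ(s1,1) = {s3}; δ(s3,1) = {s2,s3}.
Union: {s2,s3}.
After 1: {s2,s3}.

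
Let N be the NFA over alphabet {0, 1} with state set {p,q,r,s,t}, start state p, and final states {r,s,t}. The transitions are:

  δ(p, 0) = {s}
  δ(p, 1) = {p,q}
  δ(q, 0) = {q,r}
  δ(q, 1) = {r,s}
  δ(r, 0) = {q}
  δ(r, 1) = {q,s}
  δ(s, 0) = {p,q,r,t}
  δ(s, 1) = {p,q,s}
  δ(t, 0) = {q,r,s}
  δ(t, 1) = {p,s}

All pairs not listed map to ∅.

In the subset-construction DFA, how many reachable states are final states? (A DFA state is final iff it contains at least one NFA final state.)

6

Start state of the DFA: {p}.
{p} --0--> {s}  [new]
{p} --1--> {p,q}  [new]
{s} --0--> {p,q,r,t}  [new]
{s} --1--> {p,q,s}  [new]
{p,q} --0--> {q,r,s}  [new]
{p,q} --1--> {p,q,r,s}  [new]
{p,q,r,t} --0--> {q,r,s}  [seen]
{p,q,r,t} --1--> {p,q,r,s}  [seen]
{p,q,s} --0--> {p,q,r,s,t}  [new]
{p,q,s} --1--> {p,q,r,s}  [seen]
{q,r,s} --0--> {p,q,r,t}  [seen]
{q,r,s} --1--> {p,q,r,s}  [seen]
{p,q,r,s} --0--> {p,q,r,s,t}  [seen]
{p,q,r,s} --1--> {p,q,r,s}  [seen]
{p,q,r,s,t} --0--> {p,q,r,s,t}  [seen]
{p,q,r,s,t} --1--> {p,q,r,s}  [seen]
Reachable DFA states: {p}, {s}, {p,q}, {p,q,r,t}, {p,q,s}, {q,r,s}, {p,q,r,s}, {p,q,r,s,t}.
Accepting DFA states (contain an NFA accepting state): {s}, {p,q,r,t}, {p,q,s}, {q,r,s}, {p,q,r,s}, {p,q,r,s,t}.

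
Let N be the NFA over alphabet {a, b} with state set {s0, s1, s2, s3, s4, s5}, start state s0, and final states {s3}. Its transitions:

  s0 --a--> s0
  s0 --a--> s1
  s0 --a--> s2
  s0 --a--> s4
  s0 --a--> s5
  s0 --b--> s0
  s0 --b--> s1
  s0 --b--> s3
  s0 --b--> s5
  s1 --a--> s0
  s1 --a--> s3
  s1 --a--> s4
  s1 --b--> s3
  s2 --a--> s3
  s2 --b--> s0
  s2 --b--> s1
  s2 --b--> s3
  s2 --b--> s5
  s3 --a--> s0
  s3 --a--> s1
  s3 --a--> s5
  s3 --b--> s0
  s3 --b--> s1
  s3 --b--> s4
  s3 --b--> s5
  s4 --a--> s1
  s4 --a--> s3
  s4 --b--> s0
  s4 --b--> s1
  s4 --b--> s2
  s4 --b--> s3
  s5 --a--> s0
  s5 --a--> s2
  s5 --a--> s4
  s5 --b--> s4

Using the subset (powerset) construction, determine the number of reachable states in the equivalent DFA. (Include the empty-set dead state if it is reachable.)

Start state of the DFA: {s0}.
{s0} --a--> {s0, s1, s2, s4, s5}  [new]
{s0} --b--> {s0, s1, s3, s5}  [new]
{s0, s1, s2, s4, s5} --a--> {s0, s1, s2, s3, s4, s5}  [new]
{s0, s1, s2, s4, s5} --b--> {s0, s1, s2, s3, s4, s5}  [seen]
{s0, s1, s3, s5} --a--> {s0, s1, s2, s3, s4, s5}  [seen]
{s0, s1, s3, s5} --b--> {s0, s1, s3, s4, s5}  [new]
{s0, s1, s2, s3, s4, s5} --a--> {s0, s1, s2, s3, s4, s5}  [seen]
{s0, s1, s2, s3, s4, s5} --b--> {s0, s1, s2, s3, s4, s5}  [seen]
{s0, s1, s3, s4, s5} --a--> {s0, s1, s2, s3, s4, s5}  [seen]
{s0, s1, s3, s4, s5} --b--> {s0, s1, s2, s3, s4, s5}  [seen]
Reachable DFA states: {s0}, {s0, s1, s2, s4, s5}, {s0, s1, s3, s5}, {s0, s1, s2, s3, s4, s5}, {s0, s1, s3, s4, s5}.

5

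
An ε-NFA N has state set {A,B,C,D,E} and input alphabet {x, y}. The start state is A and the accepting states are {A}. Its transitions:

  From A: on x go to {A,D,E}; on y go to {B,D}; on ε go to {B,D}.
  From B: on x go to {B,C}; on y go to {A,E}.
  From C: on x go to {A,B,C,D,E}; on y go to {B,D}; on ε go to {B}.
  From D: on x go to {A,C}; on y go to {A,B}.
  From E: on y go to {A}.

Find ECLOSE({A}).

{A,B,D}

Begin with {A}.
A →ε {B,D}; add B, D.
ε-closure = {A,B,D}.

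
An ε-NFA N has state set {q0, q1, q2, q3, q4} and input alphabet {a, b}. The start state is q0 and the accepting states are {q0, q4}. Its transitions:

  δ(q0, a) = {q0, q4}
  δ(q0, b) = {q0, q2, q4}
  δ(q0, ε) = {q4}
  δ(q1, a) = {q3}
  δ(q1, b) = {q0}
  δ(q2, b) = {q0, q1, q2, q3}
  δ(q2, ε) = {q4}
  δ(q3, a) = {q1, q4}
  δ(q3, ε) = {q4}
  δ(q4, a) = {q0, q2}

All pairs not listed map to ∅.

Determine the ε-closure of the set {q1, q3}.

{q1, q3, q4}

Begin with {q1, q3}.
q3 →ε {q4}; add q4.
ε-closure = {q1, q3, q4}.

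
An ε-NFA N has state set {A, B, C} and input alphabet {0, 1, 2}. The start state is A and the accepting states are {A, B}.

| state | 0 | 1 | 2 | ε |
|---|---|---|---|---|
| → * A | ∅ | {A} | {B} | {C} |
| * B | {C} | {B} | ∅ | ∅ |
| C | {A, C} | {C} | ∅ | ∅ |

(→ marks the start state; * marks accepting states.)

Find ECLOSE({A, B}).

Begin with {A, B}.
A →ε {C}; add C.
ε-closure = {A, B, C}.

{A, B, C}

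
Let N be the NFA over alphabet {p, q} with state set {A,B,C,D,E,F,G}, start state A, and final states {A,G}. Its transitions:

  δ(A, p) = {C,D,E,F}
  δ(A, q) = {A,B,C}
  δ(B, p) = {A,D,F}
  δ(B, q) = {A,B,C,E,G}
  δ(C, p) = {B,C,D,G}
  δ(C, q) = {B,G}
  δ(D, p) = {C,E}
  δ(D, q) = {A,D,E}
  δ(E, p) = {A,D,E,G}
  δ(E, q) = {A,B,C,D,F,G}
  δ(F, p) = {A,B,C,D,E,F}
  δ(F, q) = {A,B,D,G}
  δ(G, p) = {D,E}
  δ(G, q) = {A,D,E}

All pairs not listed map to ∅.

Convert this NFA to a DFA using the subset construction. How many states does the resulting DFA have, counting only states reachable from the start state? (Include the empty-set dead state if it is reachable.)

Start state of the DFA: {A}.
{A} --p--> {C,D,E,F}  [new]
{A} --q--> {A,B,C}  [new]
{C,D,E,F} --p--> {A,B,C,D,E,F,G}  [new]
{C,D,E,F} --q--> {A,B,C,D,E,F,G}  [seen]
{A,B,C} --p--> {A,B,C,D,E,F,G}  [seen]
{A,B,C} --q--> {A,B,C,E,G}  [new]
{A,B,C,D,E,F,G} --p--> {A,B,C,D,E,F,G}  [seen]
{A,B,C,D,E,F,G} --q--> {A,B,C,D,E,F,G}  [seen]
{A,B,C,E,G} --p--> {A,B,C,D,E,F,G}  [seen]
{A,B,C,E,G} --q--> {A,B,C,D,E,F,G}  [seen]
Reachable DFA states: {A}, {C,D,E,F}, {A,B,C}, {A,B,C,D,E,F,G}, {A,B,C,E,G}.

5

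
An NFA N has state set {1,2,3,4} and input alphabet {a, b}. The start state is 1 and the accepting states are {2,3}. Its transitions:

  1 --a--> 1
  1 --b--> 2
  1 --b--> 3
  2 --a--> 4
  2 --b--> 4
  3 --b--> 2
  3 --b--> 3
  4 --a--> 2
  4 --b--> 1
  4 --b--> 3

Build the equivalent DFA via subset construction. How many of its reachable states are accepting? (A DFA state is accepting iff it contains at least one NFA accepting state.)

Start state of the DFA: {1}.
{1} --a--> {1}  [seen]
{1} --b--> {2,3}  [new]
{2,3} --a--> {4}  [new]
{2,3} --b--> {2,3,4}  [new]
{4} --a--> {2}  [new]
{4} --b--> {1,3}  [new]
{2,3,4} --a--> {2,4}  [new]
{2,3,4} --b--> {1,2,3,4}  [new]
{2} --a--> {4}  [seen]
{2} --b--> {4}  [seen]
{1,3} --a--> {1}  [seen]
{1,3} --b--> {2,3}  [seen]
{2,4} --a--> {2,4}  [seen]
{2,4} --b--> {1,3,4}  [new]
{1,2,3,4} --a--> {1,2,4}  [new]
{1,2,3,4} --b--> {1,2,3,4}  [seen]
{1,3,4} --a--> {1,2}  [new]
{1,3,4} --b--> {1,2,3}  [new]
{1,2,4} --a--> {1,2,4}  [seen]
{1,2,4} --b--> {1,2,3,4}  [seen]
{1,2} --a--> {1,4}  [new]
{1,2} --b--> {2,3,4}  [seen]
{1,2,3} --a--> {1,4}  [seen]
{1,2,3} --b--> {2,3,4}  [seen]
{1,4} --a--> {1,2}  [seen]
{1,4} --b--> {1,2,3}  [seen]
Reachable DFA states: {1}, {2,3}, {4}, {2,3,4}, {2}, {1,3}, {2,4}, {1,2,3,4}, {1,3,4}, {1,2,4}, {1,2}, {1,2,3}, {1,4}.
Accepting DFA states (contain an NFA accepting state): {2,3}, {2,3,4}, {2}, {1,3}, {2,4}, {1,2,3,4}, {1,3,4}, {1,2,4}, {1,2}, {1,2,3}.

10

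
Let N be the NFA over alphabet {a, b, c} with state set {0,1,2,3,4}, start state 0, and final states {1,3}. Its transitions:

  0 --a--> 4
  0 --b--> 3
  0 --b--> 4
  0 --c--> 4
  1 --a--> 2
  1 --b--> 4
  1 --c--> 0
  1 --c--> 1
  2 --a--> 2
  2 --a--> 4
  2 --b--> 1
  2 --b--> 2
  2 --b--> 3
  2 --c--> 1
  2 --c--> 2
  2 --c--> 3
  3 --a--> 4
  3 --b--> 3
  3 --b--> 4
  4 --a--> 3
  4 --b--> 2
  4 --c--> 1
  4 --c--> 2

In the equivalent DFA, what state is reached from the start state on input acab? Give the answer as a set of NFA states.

Start: {0}.
δ(0,a) = {4}.
Union: {4}.
After a: {4}.
δ(4,c) = {1,2}.
Union: {1,2}.
After c: {1,2}.
δ(1,a) = {2}; δ(2,a) = {2,4}.
Union: {2,4}.
After a: {2,4}.
δ(2,b) = {1,2,3}; δ(4,b) = {2}.
Union: {1,2,3}.
After b: {1,2,3}.

{1,2,3}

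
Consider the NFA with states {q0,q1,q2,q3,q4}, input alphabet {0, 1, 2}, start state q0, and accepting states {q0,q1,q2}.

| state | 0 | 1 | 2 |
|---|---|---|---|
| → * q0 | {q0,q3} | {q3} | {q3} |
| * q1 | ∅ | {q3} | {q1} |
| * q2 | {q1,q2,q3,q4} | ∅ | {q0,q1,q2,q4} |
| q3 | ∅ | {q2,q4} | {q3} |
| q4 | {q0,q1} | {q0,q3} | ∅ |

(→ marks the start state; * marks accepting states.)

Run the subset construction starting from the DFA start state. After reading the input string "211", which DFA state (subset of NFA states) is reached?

Start: {q0}.
δ(q0,2) = {q3}.
Union: {q3}.
After 2: {q3}.
δ(q3,1) = {q2,q4}.
Union: {q2,q4}.
After 1: {q2,q4}.
δ(q2,1) = ∅; δ(q4,1) = {q0,q3}.
Union: {q0,q3}.
After 1: {q0,q3}.

{q0,q3}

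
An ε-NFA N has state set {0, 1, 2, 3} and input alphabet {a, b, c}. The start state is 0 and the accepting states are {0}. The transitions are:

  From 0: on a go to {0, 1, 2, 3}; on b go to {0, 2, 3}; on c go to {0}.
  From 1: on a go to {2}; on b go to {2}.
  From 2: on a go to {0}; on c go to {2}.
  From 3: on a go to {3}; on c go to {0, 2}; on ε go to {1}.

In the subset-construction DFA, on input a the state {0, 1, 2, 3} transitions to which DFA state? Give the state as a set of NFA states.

δ(0,a) = {0, 1, 2, 3}; δ(1,a) = {2}; δ(2,a) = {0}; δ(3,a) = {3}.
Union: {0, 1, 2, 3}.

{0, 1, 2, 3}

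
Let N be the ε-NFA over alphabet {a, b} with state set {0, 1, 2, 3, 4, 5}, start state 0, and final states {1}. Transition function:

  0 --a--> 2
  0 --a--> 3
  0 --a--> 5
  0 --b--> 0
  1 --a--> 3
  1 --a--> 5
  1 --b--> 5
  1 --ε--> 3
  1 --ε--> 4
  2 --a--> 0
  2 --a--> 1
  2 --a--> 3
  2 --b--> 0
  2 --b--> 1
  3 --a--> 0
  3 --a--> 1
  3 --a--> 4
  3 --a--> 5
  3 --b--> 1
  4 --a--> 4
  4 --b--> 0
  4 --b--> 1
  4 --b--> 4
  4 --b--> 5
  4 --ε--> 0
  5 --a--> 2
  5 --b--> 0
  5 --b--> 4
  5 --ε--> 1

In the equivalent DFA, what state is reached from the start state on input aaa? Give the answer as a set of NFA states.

Start: {0}.
δ(0,a) = {2, 3, 5}.
Union: {2, 3, 5}.
ε-closure gives {0, 1, 2, 3, 4, 5}.
After a: {0, 1, 2, 3, 4, 5}.
δ(0,a) = {2, 3, 5}; δ(1,a) = {3, 5}; δ(2,a) = {0, 1, 3}; δ(3,a) = {0, 1, 4, 5}; δ(4,a) = {4}; δ(5,a) = {2}.
Union: {0, 1, 2, 3, 4, 5}.
After a: {0, 1, 2, 3, 4, 5}.
δ(0,a) = {2, 3, 5}; δ(1,a) = {3, 5}; δ(2,a) = {0, 1, 3}; δ(3,a) = {0, 1, 4, 5}; δ(4,a) = {4}; δ(5,a) = {2}.
Union: {0, 1, 2, 3, 4, 5}.
After a: {0, 1, 2, 3, 4, 5}.

{0, 1, 2, 3, 4, 5}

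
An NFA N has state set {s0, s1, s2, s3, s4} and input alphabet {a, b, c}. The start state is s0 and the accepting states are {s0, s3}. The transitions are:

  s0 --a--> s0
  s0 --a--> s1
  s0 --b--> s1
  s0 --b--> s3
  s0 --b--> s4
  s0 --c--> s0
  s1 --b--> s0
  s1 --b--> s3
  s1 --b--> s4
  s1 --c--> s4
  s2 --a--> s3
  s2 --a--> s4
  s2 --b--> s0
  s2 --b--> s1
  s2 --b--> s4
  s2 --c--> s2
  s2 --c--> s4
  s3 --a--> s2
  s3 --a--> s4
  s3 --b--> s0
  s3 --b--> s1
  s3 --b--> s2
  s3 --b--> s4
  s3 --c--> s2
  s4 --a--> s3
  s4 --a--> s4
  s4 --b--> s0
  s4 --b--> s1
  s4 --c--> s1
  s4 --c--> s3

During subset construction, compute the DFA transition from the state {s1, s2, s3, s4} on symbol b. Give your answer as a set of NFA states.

{s0, s1, s2, s3, s4}

δ(s1,b) = {s0, s3, s4}; δ(s2,b) = {s0, s1, s4}; δ(s3,b) = {s0, s1, s2, s4}; δ(s4,b) = {s0, s1}.
Union: {s0, s1, s2, s3, s4}.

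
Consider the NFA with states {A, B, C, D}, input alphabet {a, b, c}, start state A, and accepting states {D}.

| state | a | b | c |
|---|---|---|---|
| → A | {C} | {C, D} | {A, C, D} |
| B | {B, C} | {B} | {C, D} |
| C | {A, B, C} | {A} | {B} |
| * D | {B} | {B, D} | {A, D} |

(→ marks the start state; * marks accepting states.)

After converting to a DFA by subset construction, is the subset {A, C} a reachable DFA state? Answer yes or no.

Start state of the DFA: {A}.
{A} --a--> {C}  [new]
{A} --b--> {C, D}  [new]
{A} --c--> {A, C, D}  [new]
{C} --a--> {A, B, C}  [new]
{C} --b--> {A}  [seen]
{C} --c--> {B}  [new]
{C, D} --a--> {A, B, C}  [seen]
{C, D} --b--> {A, B, D}  [new]
{C, D} --c--> {A, B, D}  [seen]
{A, C, D} --a--> {A, B, C}  [seen]
{A, C, D} --b--> {A, B, C, D}  [new]
{A, C, D} --c--> {A, B, C, D}  [seen]
{A, B, C} --a--> {A, B, C}  [seen]
{A, B, C} --b--> {A, B, C, D}  [seen]
{A, B, C} --c--> {A, B, C, D}  [seen]
{B} --a--> {B, C}  [new]
{B} --b--> {B}  [seen]
{B} --c--> {C, D}  [seen]
{A, B, D} --a--> {B, C}  [seen]
{A, B, D} --b--> {B, C, D}  [new]
{A, B, D} --c--> {A, C, D}  [seen]
{A, B, C, D} --a--> {A, B, C}  [seen]
{A, B, C, D} --b--> {A, B, C, D}  [seen]
{A, B, C, D} --c--> {A, B, C, D}  [seen]
{B, C} --a--> {A, B, C}  [seen]
{B, C} --b--> {A, B}  [new]
{B, C} --c--> {B, C, D}  [seen]
{B, C, D} --a--> {A, B, C}  [seen]
{B, C, D} --b--> {A, B, D}  [seen]
{B, C, D} --c--> {A, B, C, D}  [seen]
{A, B} --a--> {B, C}  [seen]
{A, B} --b--> {B, C, D}  [seen]
{A, B} --c--> {A, C, D}  [seen]
Reachable DFA states: {A}, {C}, {C, D}, {A, C, D}, {A, B, C}, {B}, {A, B, D}, {A, B, C, D}, {B, C}, {B, C, D}, {A, B}.
{A, C} is not among them.

no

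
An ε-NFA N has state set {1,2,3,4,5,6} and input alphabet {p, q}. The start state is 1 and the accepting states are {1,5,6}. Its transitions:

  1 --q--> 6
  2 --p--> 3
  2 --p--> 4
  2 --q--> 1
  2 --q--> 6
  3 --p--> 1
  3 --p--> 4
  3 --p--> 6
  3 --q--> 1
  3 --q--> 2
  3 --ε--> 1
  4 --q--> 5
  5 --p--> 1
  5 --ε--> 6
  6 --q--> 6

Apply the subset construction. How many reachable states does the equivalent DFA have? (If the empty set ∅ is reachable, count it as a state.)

3

Start state of the DFA: {1} (ε-closure of the NFA start).
{1} --p--> ∅  [new]
{1} --q--> {6}  [new]
∅ --p--> ∅  [seen]
∅ --q--> ∅  [seen]
{6} --p--> ∅  [seen]
{6} --q--> {6}  [seen]
Reachable DFA states: {1}, ∅, {6}.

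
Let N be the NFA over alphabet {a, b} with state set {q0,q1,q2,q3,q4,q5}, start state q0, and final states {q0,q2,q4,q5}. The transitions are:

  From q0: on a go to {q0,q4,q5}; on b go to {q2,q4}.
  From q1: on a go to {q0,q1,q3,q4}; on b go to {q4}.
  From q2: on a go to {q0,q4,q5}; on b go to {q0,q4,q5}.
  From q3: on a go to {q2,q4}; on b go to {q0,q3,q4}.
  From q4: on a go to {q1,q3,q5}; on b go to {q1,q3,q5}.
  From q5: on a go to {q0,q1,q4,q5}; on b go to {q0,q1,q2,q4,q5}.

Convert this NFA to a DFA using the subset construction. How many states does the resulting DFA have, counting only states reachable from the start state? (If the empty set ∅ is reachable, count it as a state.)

Start state of the DFA: {q0}.
{q0} --a--> {q0,q4,q5}  [new]
{q0} --b--> {q2,q4}  [new]
{q0,q4,q5} --a--> {q0,q1,q3,q4,q5}  [new]
{q0,q4,q5} --b--> {q0,q1,q2,q3,q4,q5}  [new]
{q2,q4} --a--> {q0,q1,q3,q4,q5}  [seen]
{q2,q4} --b--> {q0,q1,q3,q4,q5}  [seen]
{q0,q1,q3,q4,q5} --a--> {q0,q1,q2,q3,q4,q5}  [seen]
{q0,q1,q3,q4,q5} --b--> {q0,q1,q2,q3,q4,q5}  [seen]
{q0,q1,q2,q3,q4,q5} --a--> {q0,q1,q2,q3,q4,q5}  [seen]
{q0,q1,q2,q3,q4,q5} --b--> {q0,q1,q2,q3,q4,q5}  [seen]
Reachable DFA states: {q0}, {q0,q4,q5}, {q2,q4}, {q0,q1,q3,q4,q5}, {q0,q1,q2,q3,q4,q5}.

5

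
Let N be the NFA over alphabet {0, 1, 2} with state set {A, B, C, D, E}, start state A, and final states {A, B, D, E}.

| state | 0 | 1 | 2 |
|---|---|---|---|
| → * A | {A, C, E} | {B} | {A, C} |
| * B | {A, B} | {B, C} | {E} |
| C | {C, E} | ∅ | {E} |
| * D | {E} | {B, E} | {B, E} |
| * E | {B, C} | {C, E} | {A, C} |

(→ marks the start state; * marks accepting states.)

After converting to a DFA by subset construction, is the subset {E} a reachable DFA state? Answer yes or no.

yes

Start state of the DFA: {A}.
{A} --0--> {A, C, E}  [new]
{A} --1--> {B}  [new]
{A} --2--> {A, C}  [new]
{A, C, E} --0--> {A, B, C, E}  [new]
{A, C, E} --1--> {B, C, E}  [new]
{A, C, E} --2--> {A, C, E}  [seen]
{B} --0--> {A, B}  [new]
{B} --1--> {B, C}  [new]
{B} --2--> {E}  [new]
{A, C} --0--> {A, C, E}  [seen]
{A, C} --1--> {B}  [seen]
{A, C} --2--> {A, C, E}  [seen]
{A, B, C, E} --0--> {A, B, C, E}  [seen]
{A, B, C, E} --1--> {B, C, E}  [seen]
{A, B, C, E} --2--> {A, C, E}  [seen]
{B, C, E} --0--> {A, B, C, E}  [seen]
{B, C, E} --1--> {B, C, E}  [seen]
{B, C, E} --2--> {A, C, E}  [seen]
{A, B} --0--> {A, B, C, E}  [seen]
{A, B} --1--> {B, C}  [seen]
{A, B} --2--> {A, C, E}  [seen]
{B, C} --0--> {A, B, C, E}  [seen]
{B, C} --1--> {B, C}  [seen]
{B, C} --2--> {E}  [seen]
{E} --0--> {B, C}  [seen]
{E} --1--> {C, E}  [new]
{E} --2--> {A, C}  [seen]
{C, E} --0--> {B, C, E}  [seen]
{C, E} --1--> {C, E}  [seen]
{C, E} --2--> {A, C, E}  [seen]
Reachable DFA states: {A}, {A, C, E}, {B}, {A, C}, {A, B, C, E}, {B, C, E}, {A, B}, {B, C}, {E}, {C, E}.
{E} is among them.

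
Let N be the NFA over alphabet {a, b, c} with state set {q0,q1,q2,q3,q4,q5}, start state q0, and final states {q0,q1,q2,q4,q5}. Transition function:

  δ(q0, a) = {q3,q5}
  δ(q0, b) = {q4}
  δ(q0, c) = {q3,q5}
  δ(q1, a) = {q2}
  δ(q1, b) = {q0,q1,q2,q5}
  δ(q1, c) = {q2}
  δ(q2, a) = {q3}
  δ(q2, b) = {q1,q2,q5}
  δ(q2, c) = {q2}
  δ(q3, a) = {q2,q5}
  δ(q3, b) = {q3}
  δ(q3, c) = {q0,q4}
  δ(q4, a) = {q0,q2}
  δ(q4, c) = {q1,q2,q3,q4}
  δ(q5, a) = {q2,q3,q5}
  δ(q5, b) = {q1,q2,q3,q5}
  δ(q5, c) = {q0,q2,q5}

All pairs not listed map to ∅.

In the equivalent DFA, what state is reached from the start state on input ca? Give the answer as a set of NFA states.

Start: {q0}.
δ(q0,c) = {q3,q5}.
Union: {q3,q5}.
After c: {q3,q5}.
δ(q3,a) = {q2,q5}; δ(q5,a) = {q2,q3,q5}.
Union: {q2,q3,q5}.
After a: {q2,q3,q5}.

{q2,q3,q5}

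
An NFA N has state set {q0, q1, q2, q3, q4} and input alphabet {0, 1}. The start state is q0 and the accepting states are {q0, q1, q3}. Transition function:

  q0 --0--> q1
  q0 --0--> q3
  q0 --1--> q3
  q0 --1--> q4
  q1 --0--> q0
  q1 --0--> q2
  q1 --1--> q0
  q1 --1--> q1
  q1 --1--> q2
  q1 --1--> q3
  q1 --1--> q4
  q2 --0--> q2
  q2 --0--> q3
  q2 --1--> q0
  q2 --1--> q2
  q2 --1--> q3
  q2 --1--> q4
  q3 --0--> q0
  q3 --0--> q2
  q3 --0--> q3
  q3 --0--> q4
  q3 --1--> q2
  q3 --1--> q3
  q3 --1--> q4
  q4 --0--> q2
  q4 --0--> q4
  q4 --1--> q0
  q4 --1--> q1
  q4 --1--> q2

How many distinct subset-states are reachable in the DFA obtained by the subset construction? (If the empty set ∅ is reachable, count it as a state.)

Start state of the DFA: {q0}.
{q0} --0--> {q1, q3}  [new]
{q0} --1--> {q3, q4}  [new]
{q1, q3} --0--> {q0, q2, q3, q4}  [new]
{q1, q3} --1--> {q0, q1, q2, q3, q4}  [new]
{q3, q4} --0--> {q0, q2, q3, q4}  [seen]
{q3, q4} --1--> {q0, q1, q2, q3, q4}  [seen]
{q0, q2, q3, q4} --0--> {q0, q1, q2, q3, q4}  [seen]
{q0, q2, q3, q4} --1--> {q0, q1, q2, q3, q4}  [seen]
{q0, q1, q2, q3, q4} --0--> {q0, q1, q2, q3, q4}  [seen]
{q0, q1, q2, q3, q4} --1--> {q0, q1, q2, q3, q4}  [seen]
Reachable DFA states: {q0}, {q1, q3}, {q3, q4}, {q0, q2, q3, q4}, {q0, q1, q2, q3, q4}.

5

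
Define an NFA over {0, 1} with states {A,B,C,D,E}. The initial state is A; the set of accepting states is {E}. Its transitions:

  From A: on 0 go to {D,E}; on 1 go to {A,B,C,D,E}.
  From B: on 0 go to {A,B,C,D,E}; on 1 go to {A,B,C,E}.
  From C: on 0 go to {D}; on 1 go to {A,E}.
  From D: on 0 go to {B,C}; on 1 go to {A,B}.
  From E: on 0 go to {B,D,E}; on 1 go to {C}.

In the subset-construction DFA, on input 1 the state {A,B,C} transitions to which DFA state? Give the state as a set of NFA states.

δ(A,1) = {A,B,C,D,E}; δ(B,1) = {A,B,C,E}; δ(C,1) = {A,E}.
Union: {A,B,C,D,E}.

{A,B,C,D,E}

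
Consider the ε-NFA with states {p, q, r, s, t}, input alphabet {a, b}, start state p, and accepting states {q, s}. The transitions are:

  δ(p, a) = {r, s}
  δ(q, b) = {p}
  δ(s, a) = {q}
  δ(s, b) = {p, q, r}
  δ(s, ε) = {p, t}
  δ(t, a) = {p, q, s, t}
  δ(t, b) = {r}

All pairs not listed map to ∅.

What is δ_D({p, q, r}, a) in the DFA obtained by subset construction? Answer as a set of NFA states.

{p, r, s, t}

δ(p,a) = {r, s}; δ(q,a) = ∅; δ(r,a) = ∅.
Union: {r, s}.
ε-closure gives {p, r, s, t}.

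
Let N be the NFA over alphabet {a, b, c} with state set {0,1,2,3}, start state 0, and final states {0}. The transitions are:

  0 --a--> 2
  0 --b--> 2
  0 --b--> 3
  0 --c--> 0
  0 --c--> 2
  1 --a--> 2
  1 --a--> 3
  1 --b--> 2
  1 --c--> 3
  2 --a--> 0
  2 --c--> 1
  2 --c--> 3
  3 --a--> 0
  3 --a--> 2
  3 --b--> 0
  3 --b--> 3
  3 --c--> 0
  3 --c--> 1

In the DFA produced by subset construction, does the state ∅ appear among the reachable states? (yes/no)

yes

Start state of the DFA: {0}.
{0} --a--> {2}  [new]
{0} --b--> {2,3}  [new]
{0} --c--> {0,2}  [new]
{2} --a--> {0}  [seen]
{2} --b--> ∅  [new]
{2} --c--> {1,3}  [new]
{2,3} --a--> {0,2}  [seen]
{2,3} --b--> {0,3}  [new]
{2,3} --c--> {0,1,3}  [new]
{0,2} --a--> {0,2}  [seen]
{0,2} --b--> {2,3}  [seen]
{0,2} --c--> {0,1,2,3}  [new]
∅ --a--> ∅  [seen]
∅ --b--> ∅  [seen]
∅ --c--> ∅  [seen]
{1,3} --a--> {0,2,3}  [new]
{1,3} --b--> {0,2,3}  [seen]
{1,3} --c--> {0,1,3}  [seen]
{0,3} --a--> {0,2}  [seen]
{0,3} --b--> {0,2,3}  [seen]
{0,3} --c--> {0,1,2}  [new]
{0,1,3} --a--> {0,2,3}  [seen]
{0,1,3} --b--> {0,2,3}  [seen]
{0,1,3} --c--> {0,1,2,3}  [seen]
{0,1,2,3} --a--> {0,2,3}  [seen]
{0,1,2,3} --b--> {0,2,3}  [seen]
{0,1,2,3} --c--> {0,1,2,3}  [seen]
{0,2,3} --a--> {0,2}  [seen]
{0,2,3} --b--> {0,2,3}  [seen]
{0,2,3} --c--> {0,1,2,3}  [seen]
{0,1,2} --a--> {0,2,3}  [seen]
{0,1,2} --b--> {2,3}  [seen]
{0,1,2} --c--> {0,1,2,3}  [seen]
Reachable DFA states: {0}, {2}, {2,3}, {0,2}, ∅, {1,3}, {0,3}, {0,1,3}, {0,1,2,3}, {0,2,3}, {0,1,2}.
∅ is among them.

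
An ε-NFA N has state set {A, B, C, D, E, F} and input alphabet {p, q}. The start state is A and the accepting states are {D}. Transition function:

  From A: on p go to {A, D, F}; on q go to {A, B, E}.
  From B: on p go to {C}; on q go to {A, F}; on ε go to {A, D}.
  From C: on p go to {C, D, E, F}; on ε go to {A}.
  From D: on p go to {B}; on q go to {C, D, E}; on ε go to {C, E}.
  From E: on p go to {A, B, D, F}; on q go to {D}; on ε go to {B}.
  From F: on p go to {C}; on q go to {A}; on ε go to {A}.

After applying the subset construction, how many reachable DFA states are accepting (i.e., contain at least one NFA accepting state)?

Start state of the DFA: {A} (ε-closure of the NFA start).
{A} --p--> {A, B, C, D, E, F}  [new]
{A} --q--> {A, B, C, D, E}  [new]
{A, B, C, D, E, F} --p--> {A, B, C, D, E, F}  [seen]
{A, B, C, D, E, F} --q--> {A, B, C, D, E, F}  [seen]
{A, B, C, D, E} --p--> {A, B, C, D, E, F}  [seen]
{A, B, C, D, E} --q--> {A, B, C, D, E, F}  [seen]
Reachable DFA states: {A}, {A, B, C, D, E, F}, {A, B, C, D, E}.
Accepting DFA states (contain an NFA accepting state): {A, B, C, D, E, F}, {A, B, C, D, E}.

2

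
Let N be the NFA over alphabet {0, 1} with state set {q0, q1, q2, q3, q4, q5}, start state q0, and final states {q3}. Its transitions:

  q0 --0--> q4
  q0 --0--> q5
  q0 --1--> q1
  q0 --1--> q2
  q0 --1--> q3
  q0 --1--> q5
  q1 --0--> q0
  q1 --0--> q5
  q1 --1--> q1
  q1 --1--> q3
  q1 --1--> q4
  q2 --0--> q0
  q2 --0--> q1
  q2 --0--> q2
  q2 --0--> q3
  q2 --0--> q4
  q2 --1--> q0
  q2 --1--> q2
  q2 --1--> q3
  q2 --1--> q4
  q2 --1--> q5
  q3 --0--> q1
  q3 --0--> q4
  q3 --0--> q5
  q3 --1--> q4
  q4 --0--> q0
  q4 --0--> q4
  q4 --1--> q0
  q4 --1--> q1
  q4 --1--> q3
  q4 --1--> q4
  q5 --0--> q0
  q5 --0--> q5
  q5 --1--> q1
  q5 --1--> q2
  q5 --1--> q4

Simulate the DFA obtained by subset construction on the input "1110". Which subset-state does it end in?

Start: {q0}.
δ(q0,1) = {q1, q2, q3, q5}.
Union: {q1, q2, q3, q5}.
After 1: {q1, q2, q3, q5}.
δ(q1,1) = {q1, q3, q4}; δ(q2,1) = {q0, q2, q3, q4, q5}; δ(q3,1) = {q4}; δ(q5,1) = {q1, q2, q4}.
Union: {q0, q1, q2, q3, q4, q5}.
After 1: {q0, q1, q2, q3, q4, q5}.
δ(q0,1) = {q1, q2, q3, q5}; δ(q1,1) = {q1, q3, q4}; δ(q2,1) = {q0, q2, q3, q4, q5}; δ(q3,1) = {q4}; δ(q4,1) = {q0, q1, q3, q4}; δ(q5,1) = {q1, q2, q4}.
Union: {q0, q1, q2, q3, q4, q5}.
After 1: {q0, q1, q2, q3, q4, q5}.
δ(q0,0) = {q4, q5}; δ(q1,0) = {q0, q5}; δ(q2,0) = {q0, q1, q2, q3, q4}; δ(q3,0) = {q1, q4, q5}; δ(q4,0) = {q0, q4}; δ(q5,0) = {q0, q5}.
Union: {q0, q1, q2, q3, q4, q5}.
After 0: {q0, q1, q2, q3, q4, q5}.

{q0, q1, q2, q3, q4, q5}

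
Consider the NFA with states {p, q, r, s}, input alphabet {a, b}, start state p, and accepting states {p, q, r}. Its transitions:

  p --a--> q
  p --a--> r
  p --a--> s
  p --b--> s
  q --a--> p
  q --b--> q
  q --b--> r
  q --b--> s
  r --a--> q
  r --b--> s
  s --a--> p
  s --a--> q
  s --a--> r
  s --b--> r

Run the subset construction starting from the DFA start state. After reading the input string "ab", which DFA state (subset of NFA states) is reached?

{q, r, s}

Start: {p}.
δ(p,a) = {q, r, s}.
Union: {q, r, s}.
After a: {q, r, s}.
δ(q,b) = {q, r, s}; δ(r,b) = {s}; δ(s,b) = {r}.
Union: {q, r, s}.
After b: {q, r, s}.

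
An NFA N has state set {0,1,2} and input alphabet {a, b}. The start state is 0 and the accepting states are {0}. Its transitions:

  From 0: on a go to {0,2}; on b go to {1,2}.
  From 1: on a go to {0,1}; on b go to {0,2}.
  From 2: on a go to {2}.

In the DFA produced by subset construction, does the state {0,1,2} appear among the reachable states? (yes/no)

Start state of the DFA: {0}.
{0} --a--> {0,2}  [new]
{0} --b--> {1,2}  [new]
{0,2} --a--> {0,2}  [seen]
{0,2} --b--> {1,2}  [seen]
{1,2} --a--> {0,1,2}  [new]
{1,2} --b--> {0,2}  [seen]
{0,1,2} --a--> {0,1,2}  [seen]
{0,1,2} --b--> {0,1,2}  [seen]
Reachable DFA states: {0}, {0,2}, {1,2}, {0,1,2}.
{0,1,2} is among them.

yes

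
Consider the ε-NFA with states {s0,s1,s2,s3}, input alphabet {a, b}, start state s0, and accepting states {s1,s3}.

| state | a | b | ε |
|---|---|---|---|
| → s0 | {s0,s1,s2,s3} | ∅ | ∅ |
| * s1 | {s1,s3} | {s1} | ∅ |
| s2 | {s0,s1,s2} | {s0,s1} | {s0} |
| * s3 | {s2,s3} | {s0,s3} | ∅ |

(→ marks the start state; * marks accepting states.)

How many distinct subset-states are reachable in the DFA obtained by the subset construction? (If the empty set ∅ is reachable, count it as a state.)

4

Start state of the DFA: {s0} (ε-closure of the NFA start).
{s0} --a--> {s0,s1,s2,s3}  [new]
{s0} --b--> ∅  [new]
{s0,s1,s2,s3} --a--> {s0,s1,s2,s3}  [seen]
{s0,s1,s2,s3} --b--> {s0,s1,s3}  [new]
∅ --a--> ∅  [seen]
∅ --b--> ∅  [seen]
{s0,s1,s3} --a--> {s0,s1,s2,s3}  [seen]
{s0,s1,s3} --b--> {s0,s1,s3}  [seen]
Reachable DFA states: {s0}, {s0,s1,s2,s3}, ∅, {s0,s1,s3}.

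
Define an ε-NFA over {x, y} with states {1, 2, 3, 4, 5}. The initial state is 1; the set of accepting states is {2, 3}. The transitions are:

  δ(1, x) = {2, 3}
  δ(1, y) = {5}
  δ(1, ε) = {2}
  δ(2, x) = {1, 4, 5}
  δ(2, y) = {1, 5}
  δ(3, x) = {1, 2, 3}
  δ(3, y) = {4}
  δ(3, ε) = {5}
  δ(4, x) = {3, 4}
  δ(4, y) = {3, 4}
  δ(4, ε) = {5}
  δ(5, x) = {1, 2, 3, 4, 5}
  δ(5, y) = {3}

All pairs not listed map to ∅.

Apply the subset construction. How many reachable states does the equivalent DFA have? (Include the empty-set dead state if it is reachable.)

Start state of the DFA: {1, 2} (ε-closure of the NFA start).
{1, 2} --x--> {1, 2, 3, 4, 5}  [new]
{1, 2} --y--> {1, 2, 5}  [new]
{1, 2, 3, 4, 5} --x--> {1, 2, 3, 4, 5}  [seen]
{1, 2, 3, 4, 5} --y--> {1, 2, 3, 4, 5}  [seen]
{1, 2, 5} --x--> {1, 2, 3, 4, 5}  [seen]
{1, 2, 5} --y--> {1, 2, 3, 5}  [new]
{1, 2, 3, 5} --x--> {1, 2, 3, 4, 5}  [seen]
{1, 2, 3, 5} --y--> {1, 2, 3, 4, 5}  [seen]
Reachable DFA states: {1, 2}, {1, 2, 3, 4, 5}, {1, 2, 5}, {1, 2, 3, 5}.

4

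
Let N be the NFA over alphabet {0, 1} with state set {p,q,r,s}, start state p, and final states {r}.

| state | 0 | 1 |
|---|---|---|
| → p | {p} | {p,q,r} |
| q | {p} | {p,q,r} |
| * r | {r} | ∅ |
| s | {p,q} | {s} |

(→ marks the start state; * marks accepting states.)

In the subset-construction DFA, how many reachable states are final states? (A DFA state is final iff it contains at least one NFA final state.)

2

Start state of the DFA: {p}.
{p} --0--> {p}  [seen]
{p} --1--> {p,q,r}  [new]
{p,q,r} --0--> {p,r}  [new]
{p,q,r} --1--> {p,q,r}  [seen]
{p,r} --0--> {p,r}  [seen]
{p,r} --1--> {p,q,r}  [seen]
Reachable DFA states: {p}, {p,q,r}, {p,r}.
Accepting DFA states (contain an NFA accepting state): {p,q,r}, {p,r}.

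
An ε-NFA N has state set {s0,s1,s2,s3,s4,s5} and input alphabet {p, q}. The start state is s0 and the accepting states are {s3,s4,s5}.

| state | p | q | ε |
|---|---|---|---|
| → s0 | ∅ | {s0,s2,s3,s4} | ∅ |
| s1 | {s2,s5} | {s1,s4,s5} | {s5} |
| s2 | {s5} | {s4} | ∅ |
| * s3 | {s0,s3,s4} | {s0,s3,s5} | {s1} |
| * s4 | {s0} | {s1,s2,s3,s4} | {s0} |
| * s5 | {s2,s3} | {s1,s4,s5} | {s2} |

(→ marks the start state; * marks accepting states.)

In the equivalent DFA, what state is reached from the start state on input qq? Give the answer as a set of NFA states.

Start: {s0}.
δ(s0,q) = {s0,s2,s3,s4}.
Union: {s0,s2,s3,s4}.
ε-closure gives {s0,s1,s2,s3,s4,s5}.
After q: {s0,s1,s2,s3,s4,s5}.
δ(s0,q) = {s0,s2,s3,s4}; δ(s1,q) = {s1,s4,s5}; δ(s2,q) = {s4}; δ(s3,q) = {s0,s3,s5}; δ(s4,q) = {s1,s2,s3,s4}; δ(s5,q) = {s1,s4,s5}.
Union: {s0,s1,s2,s3,s4,s5}.
After q: {s0,s1,s2,s3,s4,s5}.

{s0,s1,s2,s3,s4,s5}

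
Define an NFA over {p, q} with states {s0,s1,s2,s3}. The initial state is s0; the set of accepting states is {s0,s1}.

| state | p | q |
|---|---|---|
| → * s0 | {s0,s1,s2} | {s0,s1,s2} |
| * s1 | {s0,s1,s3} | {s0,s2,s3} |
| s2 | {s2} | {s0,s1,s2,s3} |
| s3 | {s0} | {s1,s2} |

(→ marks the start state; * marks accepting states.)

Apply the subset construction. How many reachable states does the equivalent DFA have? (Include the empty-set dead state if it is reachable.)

3

Start state of the DFA: {s0}.
{s0} --p--> {s0,s1,s2}  [new]
{s0} --q--> {s0,s1,s2}  [seen]
{s0,s1,s2} --p--> {s0,s1,s2,s3}  [new]
{s0,s1,s2} --q--> {s0,s1,s2,s3}  [seen]
{s0,s1,s2,s3} --p--> {s0,s1,s2,s3}  [seen]
{s0,s1,s2,s3} --q--> {s0,s1,s2,s3}  [seen]
Reachable DFA states: {s0}, {s0,s1,s2}, {s0,s1,s2,s3}.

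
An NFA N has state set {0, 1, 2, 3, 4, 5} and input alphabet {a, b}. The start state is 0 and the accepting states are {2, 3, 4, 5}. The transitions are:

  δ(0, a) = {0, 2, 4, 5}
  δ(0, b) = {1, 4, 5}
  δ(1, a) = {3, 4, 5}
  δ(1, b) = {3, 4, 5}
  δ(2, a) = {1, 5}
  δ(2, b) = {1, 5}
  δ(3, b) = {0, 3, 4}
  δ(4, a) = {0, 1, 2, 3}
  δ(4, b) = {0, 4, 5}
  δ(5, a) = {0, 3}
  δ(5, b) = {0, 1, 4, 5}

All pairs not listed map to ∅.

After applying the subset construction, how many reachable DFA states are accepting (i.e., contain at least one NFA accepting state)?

5

Start state of the DFA: {0}.
{0} --a--> {0, 2, 4, 5}  [new]
{0} --b--> {1, 4, 5}  [new]
{0, 2, 4, 5} --a--> {0, 1, 2, 3, 4, 5}  [new]
{0, 2, 4, 5} --b--> {0, 1, 4, 5}  [new]
{1, 4, 5} --a--> {0, 1, 2, 3, 4, 5}  [seen]
{1, 4, 5} --b--> {0, 1, 3, 4, 5}  [new]
{0, 1, 2, 3, 4, 5} --a--> {0, 1, 2, 3, 4, 5}  [seen]
{0, 1, 2, 3, 4, 5} --b--> {0, 1, 3, 4, 5}  [seen]
{0, 1, 4, 5} --a--> {0, 1, 2, 3, 4, 5}  [seen]
{0, 1, 4, 5} --b--> {0, 1, 3, 4, 5}  [seen]
{0, 1, 3, 4, 5} --a--> {0, 1, 2, 3, 4, 5}  [seen]
{0, 1, 3, 4, 5} --b--> {0, 1, 3, 4, 5}  [seen]
Reachable DFA states: {0}, {0, 2, 4, 5}, {1, 4, 5}, {0, 1, 2, 3, 4, 5}, {0, 1, 4, 5}, {0, 1, 3, 4, 5}.
Accepting DFA states (contain an NFA accepting state): {0, 2, 4, 5}, {1, 4, 5}, {0, 1, 2, 3, 4, 5}, {0, 1, 4, 5}, {0, 1, 3, 4, 5}.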